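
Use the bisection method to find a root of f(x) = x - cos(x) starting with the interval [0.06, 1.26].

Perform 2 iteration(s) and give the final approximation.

f(x) = x - cos(x)
Initial interval: [0.06, 1.26]

Iteration 1:
  c_1 = (0.060000 + 1.260000)/2 = 0.660000
  f(c_1) = f(0.660000) = -0.129992
  f(a) × f(c) ≥ 0, new interval: [0.660000, 1.260000]
Iteration 2:
  c_2 = (0.660000 + 1.260000)/2 = 0.960000
  f(c_2) = f(0.960000) = 0.386480
  f(a) × f(c) < 0, new interval: [0.660000, 0.960000]

After 2 iteration(s), the approximation is c_2 = 0.960000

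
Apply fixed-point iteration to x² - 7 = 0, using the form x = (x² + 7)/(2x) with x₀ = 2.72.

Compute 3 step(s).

Equation: x² - 7 = 0
Fixed-point form: x = (x² + 7)/(2x)
x₀ = 2.72

x_1 = g(2.720000) = 2.646765
x_2 = g(2.646765) = 2.645752
x_3 = g(2.645752) = 2.645751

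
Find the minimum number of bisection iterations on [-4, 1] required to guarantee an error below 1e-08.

We need (b-a)/2^n ≤ 1e-08
(1 - (-4))/2^n ≤ 1e-08
5/2^n ≤ 1e-08
2^n ≥ 500000000
n ≥ log₂(500000000) = 28.90
n ≥ 29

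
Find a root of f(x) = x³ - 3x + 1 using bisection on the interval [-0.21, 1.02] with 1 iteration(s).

f(x) = x³ - 3x + 1
Initial interval: [-0.21, 1.02]

Iteration 1:
  c_1 = (-0.210000 + 1.020000)/2 = 0.405000
  f(c_1) = f(0.405000) = -0.148570
  f(a) × f(c) < 0, new interval: [-0.210000, 0.405000]

After 1 iteration(s), the approximation is c_1 = 0.405000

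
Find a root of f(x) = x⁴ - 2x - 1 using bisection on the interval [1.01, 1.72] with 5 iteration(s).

f(x) = x⁴ - 2x - 1
Initial interval: [1.01, 1.72]

Iteration 1:
  c_1 = (1.010000 + 1.720000)/2 = 1.365000
  f(c_1) = f(1.365000) = -0.258393
  f(a) × f(c) ≥ 0, new interval: [1.365000, 1.720000]
Iteration 2:
  c_2 = (1.365000 + 1.720000)/2 = 1.542500
  f(c_2) = f(1.542500) = 1.576098
  f(a) × f(c) < 0, new interval: [1.365000, 1.542500]
Iteration 3:
  c_3 = (1.365000 + 1.542500)/2 = 1.453750
  f(c_3) = f(1.453750) = 0.558913
  f(a) × f(c) < 0, new interval: [1.365000, 1.453750]
Iteration 4:
  c_4 = (1.365000 + 1.453750)/2 = 1.409375
  f(c_4) = f(1.409375) = 0.126788
  f(a) × f(c) < 0, new interval: [1.365000, 1.409375]
Iteration 5:
  c_5 = (1.365000 + 1.409375)/2 = 1.387188
  f(c_5) = f(1.387188) = -0.071486
  f(a) × f(c) ≥ 0, new interval: [1.387188, 1.409375]

After 5 iteration(s), the approximation is c_5 = 1.387188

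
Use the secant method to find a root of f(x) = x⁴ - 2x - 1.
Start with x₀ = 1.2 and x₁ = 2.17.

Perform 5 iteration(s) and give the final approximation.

f(x) = x⁴ - 2x - 1
x₀ = 1.2, x₁ = 2.17

Secant formula: x_{n+1} = x_n - f(x_n)(x_n - x_{n-1})/(f(x_n) - f(x_{n-1}))

Iteration 1:
  f(1.200000) = -1.326400
  f(2.170000) = 16.833739
  x_2 = 2.170000 - 16.833739×(2.170000 - 1.200000)/(16.833739 - (-1.326400))
       = 1.270848
Iteration 2:
  f(2.170000) = 16.833739
  f(1.270848) = -0.933295
  x_3 = 1.270848 - (-0.933295)×(1.270848 - 2.170000)/(-0.933295 - 16.833739)
       = 1.318080
Iteration 3:
  f(1.270848) = -0.933295
  f(1.318080) = -0.617827
  x_4 = 1.318080 - (-0.617827)×(1.318080 - 1.270848)/(-0.617827 - (-0.933295))
       = 1.410582
Iteration 4:
  f(1.318080) = -0.617827
  f(1.410582) = 0.137905
  x_5 = 1.410582 - 0.137905×(1.410582 - 1.318080)/(0.137905 - (-0.617827))
       = 1.393702
Iteration 5:
  f(1.410582) = 0.137905
  f(1.393702) = -0.014465
  x_6 = 1.393702 - (-0.014465)×(1.393702 - 1.410582)/(-0.014465 - 0.137905)
       = 1.395305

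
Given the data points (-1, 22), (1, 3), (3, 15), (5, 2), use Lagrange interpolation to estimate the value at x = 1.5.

Lagrange interpolation formula:
P(x) = Σ yᵢ × Lᵢ(x)
where Lᵢ(x) = Π_{j≠i} (x - xⱼ)/(xᵢ - xⱼ)

L_0(1.5) = (1.5 - 1)/(-1 - 1) × (1.5 - 3)/(-1 - 3) × (1.5 - 5)/(-1 - 5) = -0.054688
L_1(1.5) = (1.5 - (-1))/(1 - (-1)) × (1.5 - 3)/(1 - 3) × (1.5 - 5)/(1 - 5) = 0.820312
L_2(1.5) = (1.5 - (-1))/(3 - (-1)) × (1.5 - 1)/(3 - 1) × (1.5 - 5)/(3 - 5) = 0.273438
L_3(1.5) = (1.5 - (-1))/(5 - (-1)) × (1.5 - 1)/(5 - 1) × (1.5 - 3)/(5 - 3) = -0.039062

P(1.5) = 22×L_0(1.5) + 3×L_1(1.5) + 15×L_2(1.5) + 2×L_3(1.5)
P(1.5) = 5.281250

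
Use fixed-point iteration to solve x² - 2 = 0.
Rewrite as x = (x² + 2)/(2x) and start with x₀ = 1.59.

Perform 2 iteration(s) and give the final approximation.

Equation: x² - 2 = 0
Fixed-point form: x = (x² + 2)/(2x)
x₀ = 1.59

x_1 = g(1.590000) = 1.423931
x_2 = g(1.423931) = 1.414247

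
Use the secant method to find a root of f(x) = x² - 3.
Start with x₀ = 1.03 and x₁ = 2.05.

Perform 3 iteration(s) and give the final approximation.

f(x) = x² - 3
x₀ = 1.03, x₁ = 2.05

Secant formula: x_{n+1} = x_n - f(x_n)(x_n - x_{n-1})/(f(x_n) - f(x_{n-1}))

Iteration 1:
  f(1.030000) = -1.939100
  f(2.050000) = 1.202500
  x_2 = 2.050000 - 1.202500×(2.050000 - 1.030000)/(1.202500 - (-1.939100))
       = 1.659578
Iteration 2:
  f(2.050000) = 1.202500
  f(1.659578) = -0.245801
  x_3 = 1.659578 - (-0.245801)×(1.659578 - 2.050000)/(-0.245801 - 1.202500)
       = 1.725839
Iteration 3:
  f(1.659578) = -0.245801
  f(1.725839) = -0.021479
  x_4 = 1.725839 - (-0.021479)×(1.725839 - 1.659578)/(-0.021479 - (-0.245801))
       = 1.732184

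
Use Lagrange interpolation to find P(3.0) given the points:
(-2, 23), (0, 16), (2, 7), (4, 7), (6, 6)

Lagrange interpolation formula:
P(x) = Σ yᵢ × Lᵢ(x)
where Lᵢ(x) = Π_{j≠i} (x - xⱼ)/(xᵢ - xⱼ)

L_0(3.0) = (3.0 - 0)/(-2 - 0) × (3.0 - 2)/(-2 - 2) × (3.0 - 4)/(-2 - 4) × (3.0 - 6)/(-2 - 6) = 0.023438
L_1(3.0) = (3.0 - (-2))/(0 - (-2)) × (3.0 - 2)/(0 - 2) × (3.0 - 4)/(0 - 4) × (3.0 - 6)/(0 - 6) = -0.156250
L_2(3.0) = (3.0 - (-2))/(2 - (-2)) × (3.0 - 0)/(2 - 0) × (3.0 - 4)/(2 - 4) × (3.0 - 6)/(2 - 6) = 0.703125
L_3(3.0) = (3.0 - (-2))/(4 - (-2)) × (3.0 - 0)/(4 - 0) × (3.0 - 2)/(4 - 2) × (3.0 - 6)/(4 - 6) = 0.468750
L_4(3.0) = (3.0 - (-2))/(6 - (-2)) × (3.0 - 0)/(6 - 0) × (3.0 - 2)/(6 - 2) × (3.0 - 4)/(6 - 4) = -0.039062

P(3.0) = 23×L_0(3.0) + 16×L_1(3.0) + 7×L_2(3.0) + 7×L_3(3.0) + 6×L_4(3.0)
P(3.0) = 6.007812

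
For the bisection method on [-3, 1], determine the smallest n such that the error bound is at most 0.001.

We need (b-a)/2^n ≤ 0.001
(1 - (-3))/2^n ≤ 0.001
4/2^n ≤ 0.001
2^n ≥ 4000
n ≥ log₂(4000) = 11.97
n ≥ 12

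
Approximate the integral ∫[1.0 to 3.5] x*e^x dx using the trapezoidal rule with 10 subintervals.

f(x) = x*e^x
a = 1.0, b = 3.5, n = 10
h = (b - a)/n = 0.250000

Trapezoidal rule: (h/2)[f(x₀) + 2f(x₁) + 2f(x₂) + ... + f(xₙ)]

x_0 = 1.0000, f(x_0) = 2.718282, coefficient = 1
x_1 = 1.2500, f(x_1) = 4.362929, coefficient = 2
x_2 = 1.5000, f(x_2) = 6.722534, coefficient = 2
x_3 = 1.7500, f(x_3) = 10.070555, coefficient = 2
x_4 = 2.0000, f(x_4) = 14.778112, coefficient = 2
x_5 = 2.2500, f(x_5) = 21.347406, coefficient = 2
x_6 = 2.5000, f(x_6) = 30.456235, coefficient = 2
x_7 = 2.7500, f(x_7) = 43.017238, coefficient = 2
x_8 = 3.0000, f(x_8) = 60.256611, coefficient = 2
x_9 = 3.2500, f(x_9) = 83.818605, coefficient = 2
x_10 = 3.5000, f(x_10) = 115.904082, coefficient = 1

I ≈ (0.250000/2) × 668.282809 = 83.535351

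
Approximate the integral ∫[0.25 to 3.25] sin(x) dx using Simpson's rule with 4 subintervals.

f(x) = sin(x)
a = 0.25, b = 3.25, n = 4
h = (b - a)/n = 0.750000

Simpson's rule: (h/3)[f(x₀) + 4f(x₁) + 2f(x₂) + ... + f(xₙ)]

x_0 = 0.2500, f(x_0) = 0.247404, coefficient = 1
x_1 = 1.0000, f(x_1) = 0.841471, coefficient = 4
x_2 = 1.7500, f(x_2) = 0.983986, coefficient = 2
x_3 = 2.5000, f(x_3) = 0.598472, coefficient = 4
x_4 = 3.2500, f(x_4) = -0.108195, coefficient = 1

I ≈ (0.750000/3) × 7.866953 = 1.966738
Exact value: 1.963042
Error: 0.003696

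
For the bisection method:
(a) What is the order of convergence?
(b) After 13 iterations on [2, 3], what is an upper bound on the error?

(a) Bisection has linear (order 1) convergence; the error is halved each step.

(b) Error bound = (b-a)/2^n = (3 - 2)/2^{13}
    = 1/2^{13}

(a) 1 (linear); (b) error ≤ 1.22e-04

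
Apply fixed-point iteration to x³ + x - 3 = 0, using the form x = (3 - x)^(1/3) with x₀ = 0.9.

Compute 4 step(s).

Equation: x³ + x - 3 = 0
Fixed-point form: x = (3 - x)^(1/3)
x₀ = 0.9

x_1 = g(0.900000) = 1.280579
x_2 = g(1.280579) = 1.198011
x_3 = g(1.198011) = 1.216888
x_4 = g(1.216888) = 1.212624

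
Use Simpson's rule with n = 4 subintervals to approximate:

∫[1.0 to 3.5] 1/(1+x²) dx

f(x) = 1/(1+x²)
a = 1.0, b = 3.5, n = 4
h = (b - a)/n = 0.625000

Simpson's rule: (h/3)[f(x₀) + 4f(x₁) + 2f(x₂) + ... + f(xₙ)]

x_0 = 1.0000, f(x_0) = 0.500000, coefficient = 1
x_1 = 1.6250, f(x_1) = 0.274678, coefficient = 4
x_2 = 2.2500, f(x_2) = 0.164948, coefficient = 2
x_3 = 2.8750, f(x_3) = 0.107926, coefficient = 4
x_4 = 3.5000, f(x_4) = 0.075472, coefficient = 1

I ≈ (0.625000/3) × 2.435784 = 0.507455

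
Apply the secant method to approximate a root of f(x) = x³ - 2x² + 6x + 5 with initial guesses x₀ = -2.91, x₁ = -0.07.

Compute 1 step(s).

f(x) = x³ - 2x² + 6x + 5
x₀ = -2.91, x₁ = -0.07

Secant formula: x_{n+1} = x_n - f(x_n)(x_n - x_{n-1})/(f(x_n) - f(x_{n-1}))

Iteration 1:
  f(-2.910000) = -54.038371
  f(-0.070000) = 4.569857
  x_2 = -0.070000 - 4.569857×(-0.070000 - (-2.910000))/(4.569857 - (-54.038371))
       = -0.291443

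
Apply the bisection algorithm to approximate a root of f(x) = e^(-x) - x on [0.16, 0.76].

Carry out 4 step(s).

f(x) = e^(-x) - x
Initial interval: [0.16, 0.76]

Iteration 1:
  c_1 = (0.160000 + 0.760000)/2 = 0.460000
  f(c_1) = f(0.460000) = 0.171284
  f(a) × f(c) ≥ 0, new interval: [0.460000, 0.760000]
Iteration 2:
  c_2 = (0.460000 + 0.760000)/2 = 0.610000
  f(c_2) = f(0.610000) = -0.066649
  f(a) × f(c) < 0, new interval: [0.460000, 0.610000]
Iteration 3:
  c_3 = (0.460000 + 0.610000)/2 = 0.535000
  f(c_3) = f(0.535000) = 0.050669
  f(a) × f(c) ≥ 0, new interval: [0.535000, 0.610000]
Iteration 4:
  c_4 = (0.535000 + 0.610000)/2 = 0.572500
  f(c_4) = f(0.572500) = -0.008387
  f(a) × f(c) < 0, new interval: [0.535000, 0.572500]

After 4 iteration(s), the approximation is c_4 = 0.572500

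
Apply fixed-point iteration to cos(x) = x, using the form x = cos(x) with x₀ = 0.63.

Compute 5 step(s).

Equation: cos(x) = x
Fixed-point form: x = cos(x)
x₀ = 0.63

x_1 = g(0.630000) = 0.808028
x_2 = g(0.808028) = 0.690926
x_3 = g(0.690926) = 0.770656
x_4 = g(0.770656) = 0.717454
x_5 = g(0.717454) = 0.753482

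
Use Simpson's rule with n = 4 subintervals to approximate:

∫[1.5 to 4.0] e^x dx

f(x) = e^x
a = 1.5, b = 4.0, n = 4
h = (b - a)/n = 0.625000

Simpson's rule: (h/3)[f(x₀) + 4f(x₁) + 2f(x₂) + ... + f(xₙ)]

x_0 = 1.5000, f(x_0) = 4.481689, coefficient = 1
x_1 = 2.1250, f(x_1) = 8.372897, coefficient = 4
x_2 = 2.7500, f(x_2) = 15.642632, coefficient = 2
x_3 = 3.3750, f(x_3) = 29.224284, coefficient = 4
x_4 = 4.0000, f(x_4) = 54.598150, coefficient = 1

I ≈ (0.625000/3) × 240.753828 = 50.157047
Exact value: 50.116461
Error: 0.040587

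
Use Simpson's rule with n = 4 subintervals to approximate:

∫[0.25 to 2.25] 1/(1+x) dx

f(x) = 1/(1+x)
a = 0.25, b = 2.25, n = 4
h = (b - a)/n = 0.500000

Simpson's rule: (h/3)[f(x₀) + 4f(x₁) + 2f(x₂) + ... + f(xₙ)]

x_0 = 0.2500, f(x_0) = 0.800000, coefficient = 1
x_1 = 0.7500, f(x_1) = 0.571429, coefficient = 4
x_2 = 1.2500, f(x_2) = 0.444444, coefficient = 2
x_3 = 1.7500, f(x_3) = 0.363636, coefficient = 4
x_4 = 2.2500, f(x_4) = 0.307692, coefficient = 1

I ≈ (0.500000/3) × 5.736841 = 0.956140
Exact value: 0.955511
Error: 0.000629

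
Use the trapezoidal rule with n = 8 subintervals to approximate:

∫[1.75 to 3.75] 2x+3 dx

f(x) = 2x+3
a = 1.75, b = 3.75, n = 8
h = (b - a)/n = 0.250000

Trapezoidal rule: (h/2)[f(x₀) + 2f(x₁) + 2f(x₂) + ... + f(xₙ)]

x_0 = 1.7500, f(x_0) = 6.500000, coefficient = 1
x_1 = 2.0000, f(x_1) = 7.000000, coefficient = 2
x_2 = 2.2500, f(x_2) = 7.500000, coefficient = 2
x_3 = 2.5000, f(x_3) = 8.000000, coefficient = 2
x_4 = 2.7500, f(x_4) = 8.500000, coefficient = 2
x_5 = 3.0000, f(x_5) = 9.000000, coefficient = 2
x_6 = 3.2500, f(x_6) = 9.500000, coefficient = 2
x_7 = 3.5000, f(x_7) = 10.000000, coefficient = 2
x_8 = 3.7500, f(x_8) = 10.500000, coefficient = 1

I ≈ (0.250000/2) × 136.000000 = 17.000000
Exact value: 17.000000
Error: 0.000000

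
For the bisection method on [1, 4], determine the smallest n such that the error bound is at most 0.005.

We need (b-a)/2^n ≤ 0.005
(4 - 1)/2^n ≤ 0.005
3/2^n ≤ 0.005
2^n ≥ 600
n ≥ log₂(600) = 9.23
n ≥ 10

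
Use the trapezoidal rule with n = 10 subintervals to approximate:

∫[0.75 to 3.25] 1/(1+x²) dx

f(x) = 1/(1+x²)
a = 0.75, b = 3.25, n = 10
h = (b - a)/n = 0.250000

Trapezoidal rule: (h/2)[f(x₀) + 2f(x₁) + 2f(x₂) + ... + f(xₙ)]

x_0 = 0.7500, f(x_0) = 0.640000, coefficient = 1
x_1 = 1.0000, f(x_1) = 0.500000, coefficient = 2
x_2 = 1.2500, f(x_2) = 0.390244, coefficient = 2
x_3 = 1.5000, f(x_3) = 0.307692, coefficient = 2
x_4 = 1.7500, f(x_4) = 0.246154, coefficient = 2
x_5 = 2.0000, f(x_5) = 0.200000, coefficient = 2
x_6 = 2.2500, f(x_6) = 0.164948, coefficient = 2
x_7 = 2.5000, f(x_7) = 0.137931, coefficient = 2
x_8 = 2.7500, f(x_8) = 0.116788, coefficient = 2
x_9 = 3.0000, f(x_9) = 0.100000, coefficient = 2
x_10 = 3.2500, f(x_10) = 0.086486, coefficient = 1

I ≈ (0.250000/2) × 5.054002 = 0.631750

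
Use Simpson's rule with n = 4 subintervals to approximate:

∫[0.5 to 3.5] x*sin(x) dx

f(x) = x*sin(x)
a = 0.5, b = 3.5, n = 4
h = (b - a)/n = 0.750000

Simpson's rule: (h/3)[f(x₀) + 4f(x₁) + 2f(x₂) + ... + f(xₙ)]

x_0 = 0.5000, f(x_0) = 0.239713, coefficient = 1
x_1 = 1.2500, f(x_1) = 1.186231, coefficient = 4
x_2 = 2.0000, f(x_2) = 1.818595, coefficient = 2
x_3 = 2.7500, f(x_3) = 1.049568, coefficient = 4
x_4 = 3.5000, f(x_4) = -1.227741, coefficient = 1

I ≈ (0.750000/3) × 11.592355 = 2.898089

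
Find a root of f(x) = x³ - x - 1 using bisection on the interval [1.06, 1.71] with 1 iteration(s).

f(x) = x³ - x - 1
Initial interval: [1.06, 1.71]

Iteration 1:
  c_1 = (1.060000 + 1.710000)/2 = 1.385000
  f(c_1) = f(1.385000) = 0.271742
  f(a) × f(c) < 0, new interval: [1.060000, 1.385000]

After 1 iteration(s), the approximation is c_1 = 1.385000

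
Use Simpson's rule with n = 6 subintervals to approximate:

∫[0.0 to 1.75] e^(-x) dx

f(x) = e^(-x)
a = 0.0, b = 1.75, n = 6
h = (b - a)/n = 0.291667

Simpson's rule: (h/3)[f(x₀) + 4f(x₁) + 2f(x₂) + ... + f(xₙ)]

x_0 = 0.0000, f(x_0) = 1.000000, coefficient = 1
x_1 = 0.2917, f(x_1) = 0.747018, coefficient = 4
x_2 = 0.5833, f(x_2) = 0.558035, coefficient = 2
x_3 = 0.8750, f(x_3) = 0.416862, coefficient = 4
x_4 = 1.1667, f(x_4) = 0.311403, coefficient = 2
x_5 = 1.4583, f(x_5) = 0.232624, coefficient = 4
x_6 = 1.7500, f(x_6) = 0.173774, coefficient = 1

I ≈ (0.291667/3) × 8.498663 = 0.826259
Exact value: 0.826226
Error: 0.000033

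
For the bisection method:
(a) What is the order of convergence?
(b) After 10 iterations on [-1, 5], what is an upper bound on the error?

(a) Bisection has linear (order 1) convergence; the error is halved each step.

(b) Error bound = (b-a)/2^n = (5 - (-1))/2^{10}
    = 6/2^{10}

(a) 1 (linear); (b) error ≤ 5.86e-03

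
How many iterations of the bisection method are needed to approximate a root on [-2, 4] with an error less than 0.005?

We need (b-a)/2^n ≤ 0.005
(4 - (-2))/2^n ≤ 0.005
6/2^n ≤ 0.005
2^n ≥ 1200
n ≥ log₂(1200) = 10.23
n ≥ 11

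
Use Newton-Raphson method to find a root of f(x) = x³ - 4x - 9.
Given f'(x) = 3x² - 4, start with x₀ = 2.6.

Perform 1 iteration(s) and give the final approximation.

f(x) = x³ - 4x - 9
f'(x) = 3x² - 4
x₀ = 2.6

Newton-Raphson formula: x_{n+1} = x_n - f(x_n)/f'(x_n)

Iteration 1:
  f(2.600000) = -1.824000
  f'(2.600000) = 16.280000
  x_1 = 2.600000 - (-1.824000)/16.280000 = 2.712039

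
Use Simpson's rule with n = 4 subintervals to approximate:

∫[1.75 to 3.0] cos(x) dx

f(x) = cos(x)
a = 1.75, b = 3.0, n = 4
h = (b - a)/n = 0.312500

Simpson's rule: (h/3)[f(x₀) + 4f(x₁) + 2f(x₂) + ... + f(xₙ)]

x_0 = 1.7500, f(x_0) = -0.178246, coefficient = 1
x_1 = 2.0625, f(x_1) = -0.472128, coefficient = 4
x_2 = 2.3750, f(x_2) = -0.720278, coefficient = 2
x_3 = 2.6875, f(x_3) = -0.898659, coefficient = 4
x_4 = 3.0000, f(x_4) = -0.989992, coefficient = 1

I ≈ (0.312500/3) × -8.091947 = -0.842911
Exact value: -0.842866
Error: 0.000045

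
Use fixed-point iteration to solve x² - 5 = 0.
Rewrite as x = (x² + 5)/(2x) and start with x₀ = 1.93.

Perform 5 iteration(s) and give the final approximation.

Equation: x² - 5 = 0
Fixed-point form: x = (x² + 5)/(2x)
x₀ = 1.93

x_1 = g(1.930000) = 2.260337
x_2 = g(2.260337) = 2.236198
x_3 = g(2.236198) = 2.236068
x_4 = g(2.236068) = 2.236068
x_5 = g(2.236068) = 2.236068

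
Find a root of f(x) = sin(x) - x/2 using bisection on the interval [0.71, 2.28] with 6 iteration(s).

f(x) = sin(x) - x/2
Initial interval: [0.71, 2.28]

Iteration 1:
  c_1 = (0.710000 + 2.280000)/2 = 1.495000
  f(c_1) = f(1.495000) = 0.249629
  f(a) × f(c) ≥ 0, new interval: [1.495000, 2.280000]
Iteration 2:
  c_2 = (1.495000 + 2.280000)/2 = 1.887500
  f(c_2) = f(1.887500) = 0.006517
  f(a) × f(c) ≥ 0, new interval: [1.887500, 2.280000]
Iteration 3:
  c_3 = (1.887500 + 2.280000)/2 = 2.083750
  f(c_3) = f(2.083750) = -0.170576
  f(a) × f(c) < 0, new interval: [1.887500, 2.083750]
Iteration 4:
  c_4 = (1.887500 + 2.083750)/2 = 1.985625
  f(c_4) = f(1.985625) = -0.077627
  f(a) × f(c) < 0, new interval: [1.887500, 1.985625]
Iteration 5:
  c_5 = (1.887500 + 1.985625)/2 = 1.936562
  f(c_5) = f(1.936562) = -0.034431
  f(a) × f(c) < 0, new interval: [1.887500, 1.936562]
Iteration 6:
  c_6 = (1.887500 + 1.936562)/2 = 1.912031
  f(c_6) = f(1.912031) = -0.013674
  f(a) × f(c) < 0, new interval: [1.887500, 1.912031]

After 6 iteration(s), the approximation is c_6 = 1.912031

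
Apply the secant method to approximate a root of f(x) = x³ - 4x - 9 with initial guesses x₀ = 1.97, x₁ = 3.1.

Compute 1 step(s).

f(x) = x³ - 4x - 9
x₀ = 1.97, x₁ = 3.1

Secant formula: x_{n+1} = x_n - f(x_n)(x_n - x_{n-1})/(f(x_n) - f(x_{n-1}))

Iteration 1:
  f(1.970000) = -9.234627
  f(3.100000) = 8.391000
  x_2 = 3.100000 - 8.391000×(3.100000 - 1.970000)/(8.391000 - (-9.234627))
       = 2.562043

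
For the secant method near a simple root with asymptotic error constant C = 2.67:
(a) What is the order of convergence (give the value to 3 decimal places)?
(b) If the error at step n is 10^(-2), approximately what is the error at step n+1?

(a) Secant method has superlinear convergence with order φ = (1+√5)/2 ≈ 1.618.
    This means |e_{n+1}| ≈ C|e_n|^1.618.

(b) With |e_n| = 10^(-2) and C = 2.67:
    |e_{n+1}| ≈ 2.67 × (10^(-2))^1.618 = 2.67 × 10^(-3.24)

(a) ≈ 1.618 (golden ratio); (b) |e_{n+1}| ≈ 1.550e-03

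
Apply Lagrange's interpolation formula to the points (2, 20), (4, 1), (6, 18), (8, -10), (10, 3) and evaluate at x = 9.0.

Lagrange interpolation formula:
P(x) = Σ yᵢ × Lᵢ(x)
where Lᵢ(x) = Π_{j≠i} (x - xⱼ)/(xᵢ - xⱼ)

L_0(9.0) = (9.0 - 4)/(2 - 4) × (9.0 - 6)/(2 - 6) × (9.0 - 8)/(2 - 8) × (9.0 - 10)/(2 - 10) = -0.039062
L_1(9.0) = (9.0 - 2)/(4 - 2) × (9.0 - 6)/(4 - 6) × (9.0 - 8)/(4 - 8) × (9.0 - 10)/(4 - 10) = 0.218750
L_2(9.0) = (9.0 - 2)/(6 - 2) × (9.0 - 4)/(6 - 4) × (9.0 - 8)/(6 - 8) × (9.0 - 10)/(6 - 10) = -0.546875
L_3(9.0) = (9.0 - 2)/(8 - 2) × (9.0 - 4)/(8 - 4) × (9.0 - 6)/(8 - 6) × (9.0 - 10)/(8 - 10) = 1.093750
L_4(9.0) = (9.0 - 2)/(10 - 2) × (9.0 - 4)/(10 - 4) × (9.0 - 6)/(10 - 6) × (9.0 - 8)/(10 - 8) = 0.273438

P(9.0) = 20×L_0(9.0) + 1×L_1(9.0) + 18×L_2(9.0) + (-10)×L_3(9.0) + 3×L_4(9.0)
P(9.0) = -20.523438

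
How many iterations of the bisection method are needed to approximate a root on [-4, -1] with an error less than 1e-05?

We need (b-a)/2^n ≤ 1e-05
(-1 - (-4))/2^n ≤ 1e-05
3/2^n ≤ 1e-05
2^n ≥ 300000
n ≥ log₂(300000) = 18.19
n ≥ 19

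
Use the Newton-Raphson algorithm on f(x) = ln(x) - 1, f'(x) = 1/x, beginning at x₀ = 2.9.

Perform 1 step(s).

f(x) = ln(x) - 1
f'(x) = 1/x
x₀ = 2.9

Newton-Raphson formula: x_{n+1} = x_n - f(x_n)/f'(x_n)

Iteration 1:
  f(2.900000) = 0.064711
  f'(2.900000) = 0.344828
  x_1 = 2.900000 - 0.064711/0.344828 = 2.712339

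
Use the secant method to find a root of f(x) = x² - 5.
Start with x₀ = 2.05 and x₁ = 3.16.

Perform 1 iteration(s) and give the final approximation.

f(x) = x² - 5
x₀ = 2.05, x₁ = 3.16

Secant formula: x_{n+1} = x_n - f(x_n)(x_n - x_{n-1})/(f(x_n) - f(x_{n-1}))

Iteration 1:
  f(2.050000) = -0.797500
  f(3.160000) = 4.985600
  x_2 = 3.160000 - 4.985600×(3.160000 - 2.050000)/(4.985600 - (-0.797500))
       = 2.203071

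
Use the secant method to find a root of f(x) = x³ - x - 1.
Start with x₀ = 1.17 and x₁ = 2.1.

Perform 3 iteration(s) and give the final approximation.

f(x) = x³ - x - 1
x₀ = 1.17, x₁ = 2.1

Secant formula: x_{n+1} = x_n - f(x_n)(x_n - x_{n-1})/(f(x_n) - f(x_{n-1}))

Iteration 1:
  f(1.170000) = -0.568387
  f(2.100000) = 6.161000
  x_2 = 2.100000 - 6.161000×(2.100000 - 1.170000)/(6.161000 - (-0.568387))
       = 1.248551
Iteration 2:
  f(2.100000) = 6.161000
  f(1.248551) = -0.302210
  x_3 = 1.248551 - (-0.302210)×(1.248551 - 2.100000)/(-0.302210 - 6.161000)
       = 1.288364
Iteration 3:
  f(1.248551) = -0.302210
  f(1.288364) = -0.149834
  x_4 = 1.288364 - (-0.149834)×(1.288364 - 1.248551)/(-0.149834 - (-0.302210))
       = 1.327512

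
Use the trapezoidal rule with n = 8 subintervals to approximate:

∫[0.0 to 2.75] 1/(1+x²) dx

f(x) = 1/(1+x²)
a = 0.0, b = 2.75, n = 8
h = (b - a)/n = 0.343750

Trapezoidal rule: (h/2)[f(x₀) + 2f(x₁) + 2f(x₂) + ... + f(xₙ)]

x_0 = 0.0000, f(x_0) = 1.000000, coefficient = 1
x_1 = 0.3438, f(x_1) = 0.894323, coefficient = 2
x_2 = 0.6875, f(x_2) = 0.679045, coefficient = 2
x_3 = 1.0312, f(x_3) = 0.484619, coefficient = 2
x_4 = 1.3750, f(x_4) = 0.345946, coefficient = 2
x_5 = 1.7188, f(x_5) = 0.252902, coefficient = 2
x_6 = 2.0625, f(x_6) = 0.190335, coefficient = 2
x_7 = 2.4062, f(x_7) = 0.147275, coefficient = 2
x_8 = 2.7500, f(x_8) = 0.116788, coefficient = 1

I ≈ (0.343750/2) × 7.105677 = 1.221288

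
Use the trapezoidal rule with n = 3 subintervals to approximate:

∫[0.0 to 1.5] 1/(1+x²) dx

f(x) = 1/(1+x²)
a = 0.0, b = 1.5, n = 3
h = (b - a)/n = 0.500000

Trapezoidal rule: (h/2)[f(x₀) + 2f(x₁) + 2f(x₂) + ... + f(xₙ)]

x_0 = 0.0000, f(x_0) = 1.000000, coefficient = 1
x_1 = 0.5000, f(x_1) = 0.800000, coefficient = 2
x_2 = 1.0000, f(x_2) = 0.500000, coefficient = 2
x_3 = 1.5000, f(x_3) = 0.307692, coefficient = 1

I ≈ (0.500000/2) × 3.907692 = 0.976923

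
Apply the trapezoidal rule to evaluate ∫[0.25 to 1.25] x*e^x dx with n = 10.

f(x) = x*e^x
a = 0.25, b = 1.25, n = 10
h = (b - a)/n = 0.100000

Trapezoidal rule: (h/2)[f(x₀) + 2f(x₁) + 2f(x₂) + ... + f(xₙ)]

x_0 = 0.2500, f(x_0) = 0.321006, coefficient = 1
x_1 = 0.3500, f(x_1) = 0.496674, coefficient = 2
x_2 = 0.4500, f(x_2) = 0.705740, coefficient = 2
x_3 = 0.5500, f(x_3) = 0.953289, coefficient = 2
x_4 = 0.6500, f(x_4) = 1.245102, coefficient = 2
x_5 = 0.7500, f(x_5) = 1.587750, coefficient = 2
x_6 = 0.8500, f(x_6) = 1.988700, coefficient = 2
x_7 = 0.9500, f(x_7) = 2.456424, coefficient = 2
x_8 = 1.0500, f(x_8) = 3.000534, coefficient = 2
x_9 = 1.1500, f(x_9) = 3.631922, coefficient = 2
x_10 = 1.2500, f(x_10) = 4.362929, coefficient = 1

I ≈ (0.100000/2) × 36.816204 = 1.840810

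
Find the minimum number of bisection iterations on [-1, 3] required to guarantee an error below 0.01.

We need (b-a)/2^n ≤ 0.01
(3 - (-1))/2^n ≤ 0.01
4/2^n ≤ 0.01
2^n ≥ 400
n ≥ log₂(400) = 8.64
n ≥ 9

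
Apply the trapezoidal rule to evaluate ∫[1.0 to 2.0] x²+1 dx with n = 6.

f(x) = x²+1
a = 1.0, b = 2.0, n = 6
h = (b - a)/n = 0.166667

Trapezoidal rule: (h/2)[f(x₀) + 2f(x₁) + 2f(x₂) + ... + f(xₙ)]

x_0 = 1.0000, f(x_0) = 2.000000, coefficient = 1
x_1 = 1.1667, f(x_1) = 2.361111, coefficient = 2
x_2 = 1.3333, f(x_2) = 2.777778, coefficient = 2
x_3 = 1.5000, f(x_3) = 3.250000, coefficient = 2
x_4 = 1.6667, f(x_4) = 3.777778, coefficient = 2
x_5 = 1.8333, f(x_5) = 4.361111, coefficient = 2
x_6 = 2.0000, f(x_6) = 5.000000, coefficient = 1

I ≈ (0.166667/2) × 40.055556 = 3.337963
Exact value: 3.333333
Error: 0.004630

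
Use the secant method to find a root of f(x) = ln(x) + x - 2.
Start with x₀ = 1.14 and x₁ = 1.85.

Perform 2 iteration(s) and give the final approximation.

f(x) = ln(x) + x - 2
x₀ = 1.14, x₁ = 1.85

Secant formula: x_{n+1} = x_n - f(x_n)(x_n - x_{n-1})/(f(x_n) - f(x_{n-1}))

Iteration 1:
  f(1.140000) = -0.728972
  f(1.850000) = 0.465186
  x_2 = 1.850000 - 0.465186×(1.850000 - 1.140000)/(0.465186 - (-0.728972))
       = 1.573419
Iteration 2:
  f(1.850000) = 0.465186
  f(1.573419) = 0.026669
  x_3 = 1.573419 - 0.026669×(1.573419 - 1.850000)/(0.026669 - 0.465186)
       = 1.556598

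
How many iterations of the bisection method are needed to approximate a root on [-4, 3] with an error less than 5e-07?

We need (b-a)/2^n ≤ 5e-07
(3 - (-4))/2^n ≤ 5e-07
7/2^n ≤ 5e-07
2^n ≥ 14000000
n ≥ log₂(14000000) = 23.74
n ≥ 24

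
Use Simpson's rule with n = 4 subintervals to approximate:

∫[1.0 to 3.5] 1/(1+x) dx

f(x) = 1/(1+x)
a = 1.0, b = 3.5, n = 4
h = (b - a)/n = 0.625000

Simpson's rule: (h/3)[f(x₀) + 4f(x₁) + 2f(x₂) + ... + f(xₙ)]

x_0 = 1.0000, f(x_0) = 0.500000, coefficient = 1
x_1 = 1.6250, f(x_1) = 0.380952, coefficient = 4
x_2 = 2.2500, f(x_2) = 0.307692, coefficient = 2
x_3 = 2.8750, f(x_3) = 0.258065, coefficient = 4
x_4 = 3.5000, f(x_4) = 0.222222, coefficient = 1

I ≈ (0.625000/3) × 3.893674 = 0.811182
Exact value: 0.810930
Error: 0.000252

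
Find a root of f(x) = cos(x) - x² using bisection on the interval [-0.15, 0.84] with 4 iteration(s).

f(x) = cos(x) - x²
Initial interval: [-0.15, 0.84]

Iteration 1:
  c_1 = (-0.150000 + 0.840000)/2 = 0.345000
  f(c_1) = f(0.345000) = 0.822050
  f(a) × f(c) ≥ 0, new interval: [0.345000, 0.840000]
Iteration 2:
  c_2 = (0.345000 + 0.840000)/2 = 0.592500
  f(c_2) = f(0.592500) = 0.478491
  f(a) × f(c) ≥ 0, new interval: [0.592500, 0.840000]
Iteration 3:
  c_3 = (0.592500 + 0.840000)/2 = 0.716250
  f(c_3) = f(0.716250) = 0.241259
  f(a) × f(c) ≥ 0, new interval: [0.716250, 0.840000]
Iteration 4:
  c_4 = (0.716250 + 0.840000)/2 = 0.778125
  f(c_4) = f(0.778125) = 0.106752
  f(a) × f(c) ≥ 0, new interval: [0.778125, 0.840000]

After 4 iteration(s), the approximation is c_4 = 0.778125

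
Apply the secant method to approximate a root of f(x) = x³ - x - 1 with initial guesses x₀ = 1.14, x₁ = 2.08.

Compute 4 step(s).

f(x) = x³ - x - 1
x₀ = 1.14, x₁ = 2.08

Secant formula: x_{n+1} = x_n - f(x_n)(x_n - x_{n-1})/(f(x_n) - f(x_{n-1}))

Iteration 1:
  f(1.140000) = -0.658456
  f(2.080000) = 5.918912
  x_2 = 2.080000 - 5.918912×(2.080000 - 1.140000)/(5.918912 - (-0.658456))
       = 1.234103
Iteration 2:
  f(2.080000) = 5.918912
  f(1.234103) = -0.354552
  x_3 = 1.234103 - (-0.354552)×(1.234103 - 2.080000)/(-0.354552 - 5.918912)
       = 1.281910
Iteration 3:
  f(1.234103) = -0.354552
  f(1.281910) = -0.175357
  x_4 = 1.281910 - (-0.175357)×(1.281910 - 1.234103)/(-0.175357 - (-0.354552))
       = 1.328693
Iteration 4:
  f(1.281910) = -0.175357
  f(1.328693) = 0.017014
  x_5 = 1.328693 - 0.017014×(1.328693 - 1.281910)/(0.017014 - (-0.175357))
       = 1.324555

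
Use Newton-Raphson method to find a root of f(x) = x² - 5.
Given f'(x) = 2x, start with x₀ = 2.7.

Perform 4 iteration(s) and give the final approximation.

f(x) = x² - 5
f'(x) = 2x
x₀ = 2.7

Newton-Raphson formula: x_{n+1} = x_n - f(x_n)/f'(x_n)

Iteration 1:
  f(2.700000) = 2.290000
  f'(2.700000) = 5.400000
  x_1 = 2.700000 - 2.290000/5.400000 = 2.275926
Iteration 2:
  f(2.275926) = 0.179839
  f'(2.275926) = 4.551852
  x_2 = 2.275926 - 0.179839/4.551852 = 2.236417
Iteration 3:
  f(2.236417) = 0.001561
  f'(2.236417) = 4.472834
  x_3 = 2.236417 - 0.001561/4.472834 = 2.236068
Iteration 4:
  f(2.236068) = 0.000000
  f'(2.236068) = 4.472136
  x_4 = 2.236068 - 0.000000/4.472136 = 2.236068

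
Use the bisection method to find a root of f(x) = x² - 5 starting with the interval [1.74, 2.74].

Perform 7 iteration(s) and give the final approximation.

f(x) = x² - 5
Initial interval: [1.74, 2.74]

Iteration 1:
  c_1 = (1.740000 + 2.740000)/2 = 2.240000
  f(c_1) = f(2.240000) = 0.017600
  f(a) × f(c) < 0, new interval: [1.740000, 2.240000]
Iteration 2:
  c_2 = (1.740000 + 2.240000)/2 = 1.990000
  f(c_2) = f(1.990000) = -1.039900
  f(a) × f(c) ≥ 0, new interval: [1.990000, 2.240000]
Iteration 3:
  c_3 = (1.990000 + 2.240000)/2 = 2.115000
  f(c_3) = f(2.115000) = -0.526775
  f(a) × f(c) ≥ 0, new interval: [2.115000, 2.240000]
Iteration 4:
  c_4 = (2.115000 + 2.240000)/2 = 2.177500
  f(c_4) = f(2.177500) = -0.258494
  f(a) × f(c) ≥ 0, new interval: [2.177500, 2.240000]
Iteration 5:
  c_5 = (2.177500 + 2.240000)/2 = 2.208750
  f(c_5) = f(2.208750) = -0.121423
  f(a) × f(c) ≥ 0, new interval: [2.208750, 2.240000]
Iteration 6:
  c_6 = (2.208750 + 2.240000)/2 = 2.224375
  f(c_6) = f(2.224375) = -0.052156
  f(a) × f(c) ≥ 0, new interval: [2.224375, 2.240000]
Iteration 7:
  c_7 = (2.224375 + 2.240000)/2 = 2.232188
  f(c_7) = f(2.232188) = -0.017339
  f(a) × f(c) ≥ 0, new interval: [2.232188, 2.240000]

After 7 iteration(s), the approximation is c_7 = 2.232188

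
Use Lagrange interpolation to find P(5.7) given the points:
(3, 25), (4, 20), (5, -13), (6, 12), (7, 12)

Lagrange interpolation formula:
P(x) = Σ yᵢ × Lᵢ(x)
where Lᵢ(x) = Π_{j≠i} (x - xⱼ)/(xᵢ - xⱼ)

L_0(5.7) = (5.7 - 4)/(3 - 4) × (5.7 - 5)/(3 - 5) × (5.7 - 6)/(3 - 6) × (5.7 - 7)/(3 - 7) = 0.019337
L_1(5.7) = (5.7 - 3)/(4 - 3) × (5.7 - 5)/(4 - 5) × (5.7 - 6)/(4 - 6) × (5.7 - 7)/(4 - 7) = -0.122850
L_2(5.7) = (5.7 - 3)/(5 - 3) × (5.7 - 4)/(5 - 4) × (5.7 - 6)/(5 - 6) × (5.7 - 7)/(5 - 7) = 0.447525
L_3(5.7) = (5.7 - 3)/(6 - 3) × (5.7 - 4)/(6 - 4) × (5.7 - 5)/(6 - 5) × (5.7 - 7)/(6 - 7) = 0.696150
L_4(5.7) = (5.7 - 3)/(7 - 3) × (5.7 - 4)/(7 - 4) × (5.7 - 5)/(7 - 5) × (5.7 - 6)/(7 - 6) = -0.040162

P(5.7) = 25×L_0(5.7) + 20×L_1(5.7) + (-13)×L_2(5.7) + 12×L_3(5.7) + 12×L_4(5.7)
P(5.7) = 0.080463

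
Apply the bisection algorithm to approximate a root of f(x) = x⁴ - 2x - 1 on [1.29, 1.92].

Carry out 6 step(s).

f(x) = x⁴ - 2x - 1
Initial interval: [1.29, 1.92]

Iteration 1:
  c_1 = (1.290000 + 1.920000)/2 = 1.605000
  f(c_1) = f(1.605000) = 2.425905
  f(a) × f(c) < 0, new interval: [1.290000, 1.605000]
Iteration 2:
  c_2 = (1.290000 + 1.605000)/2 = 1.447500
  f(c_2) = f(1.447500) = 0.495099
  f(a) × f(c) < 0, new interval: [1.290000, 1.447500]
Iteration 3:
  c_3 = (1.290000 + 1.447500)/2 = 1.368750
  f(c_3) = f(1.368750) = -0.227586
  f(a) × f(c) ≥ 0, new interval: [1.368750, 1.447500]
Iteration 4:
  c_4 = (1.368750 + 1.447500)/2 = 1.408125
  f(c_4) = f(1.408125) = 0.115309
  f(a) × f(c) < 0, new interval: [1.368750, 1.408125]
Iteration 5:
  c_5 = (1.368750 + 1.408125)/2 = 1.388437
  f(c_5) = f(1.388437) = -0.060621
  f(a) × f(c) ≥ 0, new interval: [1.388437, 1.408125]
Iteration 6:
  c_6 = (1.388437 + 1.408125)/2 = 1.398281
  f(c_6) = f(1.398281) = 0.026207
  f(a) × f(c) < 0, new interval: [1.388437, 1.398281]

After 6 iteration(s), the approximation is c_6 = 1.398281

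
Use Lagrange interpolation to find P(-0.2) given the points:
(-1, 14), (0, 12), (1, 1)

Lagrange interpolation formula:
P(x) = Σ yᵢ × Lᵢ(x)
where Lᵢ(x) = Π_{j≠i} (x - xⱼ)/(xᵢ - xⱼ)

L_0(-0.2) = (-0.2 - 0)/(-1 - 0) × (-0.2 - 1)/(-1 - 1) = 0.120000
L_1(-0.2) = (-0.2 - (-1))/(0 - (-1)) × (-0.2 - 1)/(0 - 1) = 0.960000
L_2(-0.2) = (-0.2 - (-1))/(1 - (-1)) × (-0.2 - 0)/(1 - 0) = -0.080000

P(-0.2) = 14×L_0(-0.2) + 12×L_1(-0.2) + 1×L_2(-0.2)
P(-0.2) = 13.120000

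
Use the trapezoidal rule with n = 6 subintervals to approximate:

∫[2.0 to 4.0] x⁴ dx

f(x) = x⁴
a = 2.0, b = 4.0, n = 6
h = (b - a)/n = 0.333333

Trapezoidal rule: (h/2)[f(x₀) + 2f(x₁) + 2f(x₂) + ... + f(xₙ)]

x_0 = 2.0000, f(x_0) = 16.000000, coefficient = 1
x_1 = 2.3333, f(x_1) = 29.641975, coefficient = 2
x_2 = 2.6667, f(x_2) = 50.567901, coefficient = 2
x_3 = 3.0000, f(x_3) = 81.000000, coefficient = 2
x_4 = 3.3333, f(x_4) = 123.456790, coefficient = 2
x_5 = 3.6667, f(x_5) = 180.753086, coefficient = 2
x_6 = 4.0000, f(x_6) = 256.000000, coefficient = 1

I ≈ (0.333333/2) × 1202.839506 = 200.473251
Exact value: 198.400000
Error: 2.073251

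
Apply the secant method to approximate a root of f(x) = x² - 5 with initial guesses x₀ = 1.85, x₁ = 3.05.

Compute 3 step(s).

f(x) = x² - 5
x₀ = 1.85, x₁ = 3.05

Secant formula: x_{n+1} = x_n - f(x_n)(x_n - x_{n-1})/(f(x_n) - f(x_{n-1}))

Iteration 1:
  f(1.850000) = -1.577500
  f(3.050000) = 4.302500
  x_2 = 3.050000 - 4.302500×(3.050000 - 1.850000)/(4.302500 - (-1.577500))
       = 2.171939
Iteration 2:
  f(3.050000) = 4.302500
  f(2.171939) = -0.282682
  x_3 = 2.171939 - (-0.282682)×(2.171939 - 3.050000)/(-0.282682 - 4.302500)
       = 2.226072
Iteration 3:
  f(2.171939) = -0.282682
  f(2.226072) = -0.044602
  x_4 = 2.226072 - (-0.044602)×(2.226072 - 2.171939)/(-0.044602 - (-0.282682))
       = 2.236214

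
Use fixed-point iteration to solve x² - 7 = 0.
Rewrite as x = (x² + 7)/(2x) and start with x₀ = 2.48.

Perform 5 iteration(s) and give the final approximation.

Equation: x² - 7 = 0
Fixed-point form: x = (x² + 7)/(2x)
x₀ = 2.48

x_1 = g(2.480000) = 2.651290
x_2 = g(2.651290) = 2.645757
x_3 = g(2.645757) = 2.645751
x_4 = g(2.645751) = 2.645751
x_5 = g(2.645751) = 2.645751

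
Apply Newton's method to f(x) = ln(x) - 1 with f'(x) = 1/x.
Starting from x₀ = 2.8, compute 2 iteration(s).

f(x) = ln(x) - 1
f'(x) = 1/x
x₀ = 2.8

Newton-Raphson formula: x_{n+1} = x_n - f(x_n)/f'(x_n)

Iteration 1:
  f(2.800000) = 0.029619
  f'(2.800000) = 0.357143
  x_1 = 2.800000 - 0.029619/0.357143 = 2.717066
Iteration 2:
  f(2.717066) = -0.000448
  f'(2.717066) = 0.368044
  x_2 = 2.717066 - (-0.000448)/0.368044 = 2.718282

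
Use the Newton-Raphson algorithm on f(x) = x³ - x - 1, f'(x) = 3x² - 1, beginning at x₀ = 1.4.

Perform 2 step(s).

f(x) = x³ - x - 1
f'(x) = 3x² - 1
x₀ = 1.4

Newton-Raphson formula: x_{n+1} = x_n - f(x_n)/f'(x_n)

Iteration 1:
  f(1.400000) = 0.344000
  f'(1.400000) = 4.880000
  x_1 = 1.400000 - 0.344000/4.880000 = 1.329508
Iteration 2:
  f(1.329508) = 0.020520
  f'(1.329508) = 4.302776
  x_2 = 1.329508 - 0.020520/4.302776 = 1.324739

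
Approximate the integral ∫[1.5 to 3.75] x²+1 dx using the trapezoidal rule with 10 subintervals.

f(x) = x²+1
a = 1.5, b = 3.75, n = 10
h = (b - a)/n = 0.225000

Trapezoidal rule: (h/2)[f(x₀) + 2f(x₁) + 2f(x₂) + ... + f(xₙ)]

x_0 = 1.5000, f(x_0) = 3.250000, coefficient = 1
x_1 = 1.7250, f(x_1) = 3.975625, coefficient = 2
x_2 = 1.9500, f(x_2) = 4.802500, coefficient = 2
x_3 = 2.1750, f(x_3) = 5.730625, coefficient = 2
x_4 = 2.4000, f(x_4) = 6.760000, coefficient = 2
x_5 = 2.6250, f(x_5) = 7.890625, coefficient = 2
x_6 = 2.8500, f(x_6) = 9.122500, coefficient = 2
x_7 = 3.0750, f(x_7) = 10.455625, coefficient = 2
x_8 = 3.3000, f(x_8) = 11.890000, coefficient = 2
x_9 = 3.5250, f(x_9) = 13.425625, coefficient = 2
x_10 = 3.7500, f(x_10) = 15.062500, coefficient = 1

I ≈ (0.225000/2) × 166.418750 = 18.722109
Exact value: 18.703125
Error: 0.018984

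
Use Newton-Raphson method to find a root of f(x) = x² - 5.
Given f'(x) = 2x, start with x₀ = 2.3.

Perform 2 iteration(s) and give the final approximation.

f(x) = x² - 5
f'(x) = 2x
x₀ = 2.3

Newton-Raphson formula: x_{n+1} = x_n - f(x_n)/f'(x_n)

Iteration 1:
  f(2.300000) = 0.290000
  f'(2.300000) = 4.600000
  x_1 = 2.300000 - 0.290000/4.600000 = 2.236957
Iteration 2:
  f(2.236957) = 0.003974
  f'(2.236957) = 4.473913
  x_2 = 2.236957 - 0.003974/4.473913 = 2.236068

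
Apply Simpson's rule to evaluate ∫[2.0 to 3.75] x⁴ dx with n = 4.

f(x) = x⁴
a = 2.0, b = 3.75, n = 4
h = (b - a)/n = 0.437500

Simpson's rule: (h/3)[f(x₀) + 4f(x₁) + 2f(x₂) + ... + f(xₙ)]

x_0 = 2.0000, f(x_0) = 16.000000, coefficient = 1
x_1 = 2.4375, f(x_1) = 35.300308, coefficient = 4
x_2 = 2.8750, f(x_2) = 68.320557, coefficient = 2
x_3 = 3.3125, f(x_3) = 120.399185, coefficient = 4
x_4 = 3.7500, f(x_4) = 197.753906, coefficient = 1

I ≈ (0.437500/3) × 973.192993 = 141.923978
Exact value: 141.915430
Error: 0.008548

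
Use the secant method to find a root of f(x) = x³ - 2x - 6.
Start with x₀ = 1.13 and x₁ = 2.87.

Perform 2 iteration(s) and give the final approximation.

f(x) = x³ - 2x - 6
x₀ = 1.13, x₁ = 2.87

Secant formula: x_{n+1} = x_n - f(x_n)(x_n - x_{n-1})/(f(x_n) - f(x_{n-1}))

Iteration 1:
  f(1.130000) = -6.817103
  f(2.870000) = 11.899903
  x_2 = 2.870000 - 11.899903×(2.870000 - 1.130000)/(11.899903 - (-6.817103))
       = 1.763742
Iteration 2:
  f(2.870000) = 11.899903
  f(1.763742) = -4.040858
  x_3 = 1.763742 - (-4.040858)×(1.763742 - 2.870000)/(-4.040858 - 11.899903)
       = 2.044170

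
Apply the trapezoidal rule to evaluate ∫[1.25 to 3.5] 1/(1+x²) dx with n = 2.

f(x) = 1/(1+x²)
a = 1.25, b = 3.5, n = 2
h = (b - a)/n = 1.125000

Trapezoidal rule: (h/2)[f(x₀) + 2f(x₁) + 2f(x₂) + ... + f(xₙ)]

x_0 = 1.2500, f(x_0) = 0.390244, coefficient = 1
x_1 = 2.3750, f(x_1) = 0.150588, coefficient = 2
x_2 = 3.5000, f(x_2) = 0.075472, coefficient = 1

I ≈ (1.125000/2) × 0.766892 = 0.431377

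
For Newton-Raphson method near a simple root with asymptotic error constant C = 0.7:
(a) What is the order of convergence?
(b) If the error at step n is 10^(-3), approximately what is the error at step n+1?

(a) Newton-Raphson has quadratic (order 2) convergence near simple roots.
    This means |e_{n+1}| ≈ C|e_n|².

(b) With |e_n| = 10^(-3) and C = 0.7:
    |e_{n+1}| ≈ 0.7 × (10^(-3))² = 0.7 × 10^(-6)

(a) 2 (quadratic); (b) |e_{n+1}| ≈ 7.000e-07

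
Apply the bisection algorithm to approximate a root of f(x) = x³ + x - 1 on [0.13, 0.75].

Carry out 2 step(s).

f(x) = x³ + x - 1
Initial interval: [0.13, 0.75]

Iteration 1:
  c_1 = (0.130000 + 0.750000)/2 = 0.440000
  f(c_1) = f(0.440000) = -0.474816
  f(a) × f(c) ≥ 0, new interval: [0.440000, 0.750000]
Iteration 2:
  c_2 = (0.440000 + 0.750000)/2 = 0.595000
  f(c_2) = f(0.595000) = -0.194355
  f(a) × f(c) ≥ 0, new interval: [0.595000, 0.750000]

After 2 iteration(s), the approximation is c_2 = 0.595000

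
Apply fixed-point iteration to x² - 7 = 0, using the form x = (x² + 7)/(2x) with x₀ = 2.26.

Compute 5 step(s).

Equation: x² - 7 = 0
Fixed-point form: x = (x² + 7)/(2x)
x₀ = 2.26

x_1 = g(2.260000) = 2.678673
x_2 = g(2.678673) = 2.645954
x_3 = g(2.645954) = 2.645751
x_4 = g(2.645751) = 2.645751
x_5 = g(2.645751) = 2.645751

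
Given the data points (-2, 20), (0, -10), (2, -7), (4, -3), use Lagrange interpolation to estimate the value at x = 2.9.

Lagrange interpolation formula:
P(x) = Σ yᵢ × Lᵢ(x)
where Lᵢ(x) = Π_{j≠i} (x - xⱼ)/(xᵢ - xⱼ)

L_0(2.9) = (2.9 - 0)/(-2 - 0) × (2.9 - 2)/(-2 - 2) × (2.9 - 4)/(-2 - 4) = 0.059813
L_1(2.9) = (2.9 - (-2))/(0 - (-2)) × (2.9 - 2)/(0 - 2) × (2.9 - 4)/(0 - 4) = -0.303188
L_2(2.9) = (2.9 - (-2))/(2 - (-2)) × (2.9 - 0)/(2 - 0) × (2.9 - 4)/(2 - 4) = 0.976938
L_3(2.9) = (2.9 - (-2))/(4 - (-2)) × (2.9 - 0)/(4 - 0) × (2.9 - 2)/(4 - 2) = 0.266437

P(2.9) = 20×L_0(2.9) + (-10)×L_1(2.9) + (-7)×L_2(2.9) + (-3)×L_3(2.9)
P(2.9) = -3.409750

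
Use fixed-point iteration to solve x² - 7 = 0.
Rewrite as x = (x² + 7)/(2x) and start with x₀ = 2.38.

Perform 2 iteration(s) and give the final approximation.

Equation: x² - 7 = 0
Fixed-point form: x = (x² + 7)/(2x)
x₀ = 2.38

x_1 = g(2.380000) = 2.660588
x_2 = g(2.660588) = 2.645793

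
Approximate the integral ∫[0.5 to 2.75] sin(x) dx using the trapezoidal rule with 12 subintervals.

f(x) = sin(x)
a = 0.5, b = 2.75, n = 12
h = (b - a)/n = 0.187500

Trapezoidal rule: (h/2)[f(x₀) + 2f(x₁) + 2f(x₂) + ... + f(xₙ)]

x_0 = 0.5000, f(x_0) = 0.479426, coefficient = 1
x_1 = 0.6875, f(x_1) = 0.634607, coefficient = 2
x_2 = 0.8750, f(x_2) = 0.767544, coefficient = 2
x_3 = 1.0625, f(x_3) = 0.873575, coefficient = 2
x_4 = 1.2500, f(x_4) = 0.948985, coefficient = 2
x_5 = 1.4375, f(x_5) = 0.991129, coefficient = 2
x_6 = 1.6250, f(x_6) = 0.998531, coefficient = 2
x_7 = 1.8125, f(x_7) = 0.970932, coefficient = 2
x_8 = 2.0000, f(x_8) = 0.909297, coefficient = 2
x_9 = 2.1875, f(x_9) = 0.815789, coefficient = 2
x_10 = 2.3750, f(x_10) = 0.693685, coefficient = 2
x_11 = 2.5625, f(x_11) = 0.547265, coefficient = 2
x_12 = 2.7500, f(x_12) = 0.381661, coefficient = 1

I ≈ (0.187500/2) × 19.163764 = 1.796603
Exact value: 1.801885
Error: 0.005282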